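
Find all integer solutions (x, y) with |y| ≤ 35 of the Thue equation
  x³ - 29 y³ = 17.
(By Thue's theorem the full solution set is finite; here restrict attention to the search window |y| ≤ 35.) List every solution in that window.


The equation is x³ - 29y³ = 17. For fixed y, x³ = 29·y³ + 17, so a solution requires the RHS to be a perfect cube.
Strategy: iterate y from -35 to 35, compute RHS = 29·y³ + 17, and check whether it is a (positive or negative) perfect cube.
Check small values of y:
  y = 0: RHS = 17 is not a perfect cube.
  y = 1: RHS = 46 is not a perfect cube.
  y = -1: RHS = -12 is not a perfect cube.
  y = 2: RHS = 249 is not a perfect cube.
  y = -2: RHS = -215 is not a perfect cube.
  y = 3: RHS = 800 is not a perfect cube.
  y = -3: RHS = -766 is not a perfect cube.
Continuing the search up to |y| = 35 finds no solutions either.
No (x, y) in the scanned range satisfies the equation.

No integer solutions with |y| ≤ 35.


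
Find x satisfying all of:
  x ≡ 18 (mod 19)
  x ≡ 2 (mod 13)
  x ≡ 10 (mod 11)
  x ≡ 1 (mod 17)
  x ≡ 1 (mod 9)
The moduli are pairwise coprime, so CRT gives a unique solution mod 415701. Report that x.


Product of moduli M = 19 · 13 · 11 · 17 · 9 = 415701.
Merge one congruence at a time:
  Start: x ≡ 18 (mod 19).
  Combine with x ≡ 2 (mod 13); new modulus lcm = 247.
    Write x = 18 + 19·t and substitute into x ≡ 2 (mod 13): 19·t ≡ 2 − 18 = -16 (mod 13).
    Reduce coefficients mod 13: 6·t ≡ 10 (mod 13).
    The inverse of 6 mod 13 is 11 (since 6·11 = 66 = 5·13 + 1), so t ≡ 11·10 = 110 ≡ 6 (mod 13).
    Then x = 18 + 19·6 = 132, valid modulo lcm(19, 13) = 247: x ≡ 132 (mod 247).
  Combine with x ≡ 10 (mod 11); new modulus lcm = 2717.
    Write x = 132 + 247·t and substitute into x ≡ 10 (mod 11): 247·t ≡ 10 − 132 = -122 (mod 11).
    Reduce coefficients mod 11: 5·t ≡ 10 (mod 11).
    The inverse of 5 mod 11 is 9 (since 5·9 = 45 = 4·11 + 1), so t ≡ 9·10 = 90 ≡ 2 (mod 11).
    Then x = 132 + 247·2 = 626, valid modulo lcm(247, 11) = 2717: x ≡ 626 (mod 2717).
  Combine with x ≡ 1 (mod 17); new modulus lcm = 46189.
    Write x = 626 + 2717·t and substitute into x ≡ 1 (mod 17): 2717·t ≡ 1 − 626 = -625 (mod 17).
    Reduce coefficients mod 17: 14·t ≡ 4 (mod 17).
    The inverse of 14 mod 17 is 11 (since 14·11 = 154 = 9·17 + 1), so t ≡ 11·4 = 44 ≡ 10 (mod 17).
    Then x = 626 + 2717·10 = 27796, valid modulo lcm(2717, 17) = 46189: x ≡ 27796 (mod 46189).
  Combine with x ≡ 1 (mod 9); new modulus lcm = 415701.
    Write x = 27796 + 46189·t and substitute into x ≡ 1 (mod 9): 46189·t ≡ 1 − 27796 = -27795 (mod 9).
    Reduce coefficients mod 9: 1·t ≡ 6 (mod 9).
    So t ≡ 6 (mod 9).
    Then x = 27796 + 46189·6 = 304930, valid modulo lcm(46189, 9) = 415701: x ≡ 304930 (mod 415701).
Verify against each original: 304930 mod 19 = 18, 304930 mod 13 = 2, 304930 mod 11 = 10, 304930 mod 17 = 1, 304930 mod 9 = 1.

x ≡ 304930 (mod 415701).


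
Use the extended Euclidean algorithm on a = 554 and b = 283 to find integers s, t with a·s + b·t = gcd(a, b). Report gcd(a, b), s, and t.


Euclidean algorithm on (554, 283) — divide until remainder is 0:
  554 = 1 · 283 + 271
  283 = 1 · 271 + 12
  271 = 22 · 12 + 7
  12 = 1 · 7 + 5
  7 = 1 · 5 + 2
  5 = 2 · 2 + 1
  2 = 2 · 1 + 0
gcd(554, 283) = 1.
Track Bezout coefficients alongside the remainders: start with r₀ = 554 = a·1 + b·0 (s = 1, t = 0) and r₁ = 283 = a·0 + b·1 (s = 0, t = 1); each new remainder r_{k+1} = r_{k-1} − q_k·r_k inherits s_{k+1} = s_{k-1} − q_k·s_k, t_{k+1} = t_{k-1} − q_k·t_k, so r_k = a·s_k + b·t_k at every step:
  q = 1: r = 271, s = 1 − 1·0 = 1, t = 0 − 1·1 = -1  (check: 554·1 + 283·(-1) = 271)
  q = 1: r = 12, s = 0 − 1·1 = -1, t = 1 − 1·(-1) = 2  (check: 554·(-1) + 283·2 = 12)
  q = 22: r = 7, s = 1 − 22·(-1) = 23, t = -1 − 22·2 = -45  (check: 554·23 + 283·(-45) = 7)
  q = 1: r = 5, s = -1 − 1·23 = -24, t = 2 − 1·(-45) = 47  (check: 554·(-24) + 283·47 = 5)
  q = 1: r = 2, s = 23 − 1·(-24) = 47, t = -45 − 1·47 = -92  (check: 554·47 + 283·(-92) = 2)
  q = 2: r = 1, s = -24 − 2·47 = -118, t = 47 − 2·(-92) = 231  (check: 554·(-118) + 283·231 = 1)
The row with r = 1 (the gcd) gives the Bezout coefficients s = -118, t = 231.
Result: 554 · (-118) + 283 · (231) = 1.

gcd(554, 283) = 1; s = -118, t = 231 (check: 554·(-118) + 283·231 = 1).


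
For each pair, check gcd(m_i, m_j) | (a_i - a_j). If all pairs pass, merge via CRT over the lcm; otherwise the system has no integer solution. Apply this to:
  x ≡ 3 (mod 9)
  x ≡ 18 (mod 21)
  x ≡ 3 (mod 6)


Moduli 9, 21, 6 are not pairwise coprime, so CRT works modulo lcm(m_i) when all pairwise compatibility conditions hold.
Pairwise compatibility: gcd(m_i, m_j) must divide a_i - a_j for every pair.
Merge one congruence at a time:
  Start: x ≡ 3 (mod 9).
  Combine with x ≡ 18 (mod 21): gcd(9, 21) = 3; 18 - 3 = 15, which IS divisible by 3, so compatible.
    Write x = 3 + 9·t and substitute into x ≡ 18 (mod 21): 9·t ≡ 18 − 3 = 15 (mod 21).
    Divide the congruence (and modulus) by g = 3: 3·t ≡ 5 (mod 7).
    The inverse of 3 mod 7 is 5 (since 3·5 = 15 = 2·7 + 1), so t ≡ 5·5 = 25 ≡ 4 (mod 7).
    Then x = 3 + 9·4 = 39, valid modulo lcm(9, 21) = 63: x ≡ 39 (mod 63).
  Combine with x ≡ 3 (mod 6): gcd(63, 6) = 3; 3 - 39 = -36, which IS divisible by 3, so compatible.
    Write x = 39 + 63·t and substitute into x ≡ 3 (mod 6): 63·t ≡ 3 − 39 = -36 (mod 6).
    Divide the congruence (and modulus) by g = 3: 21·t ≡ -12 (mod 2).
    Reduce coefficients mod 2: 1·t ≡ 0 (mod 2).
    So t ≡ 0 (mod 2).
    Then x = 39 + 63·0 = 39, valid modulo lcm(63, 6) = 126: x ≡ 39 (mod 126).
Verify: 39 mod 9 = 3, 39 mod 21 = 18, 39 mod 6 = 3.

x ≡ 39 (mod 126).


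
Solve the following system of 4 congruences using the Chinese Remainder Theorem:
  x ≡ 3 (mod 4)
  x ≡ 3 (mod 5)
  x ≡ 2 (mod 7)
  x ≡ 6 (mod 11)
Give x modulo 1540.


Product of moduli M = 4 · 5 · 7 · 11 = 1540.
Merge one congruence at a time:
  Start: x ≡ 3 (mod 4).
  Combine with x ≡ 3 (mod 5); new modulus lcm = 20.
    Write x = 3 + 4·t and substitute into x ≡ 3 (mod 5): 4·t ≡ 3 − 3 = 0 (mod 5).
    The inverse of 4 mod 5 is 4 (since 4·4 = 16 = 3·5 + 1), so t ≡ 4·0 = 0 ≡ 0 (mod 5).
    Then x = 3 + 4·0 = 3, valid modulo lcm(4, 5) = 20: x ≡ 3 (mod 20).
  Combine with x ≡ 2 (mod 7); new modulus lcm = 140.
    Write x = 3 + 20·t and substitute into x ≡ 2 (mod 7): 20·t ≡ 2 − 3 = -1 (mod 7).
    Reduce coefficients mod 7: 6·t ≡ 6 (mod 7).
    The inverse of 6 mod 7 is 6 (since 6·6 = 36 = 5·7 + 1), so t ≡ 6·6 = 36 ≡ 1 (mod 7).
    Then x = 3 + 20·1 = 23, valid modulo lcm(20, 7) = 140: x ≡ 23 (mod 140).
  Combine with x ≡ 6 (mod 11); new modulus lcm = 1540.
    Write x = 23 + 140·t and substitute into x ≡ 6 (mod 11): 140·t ≡ 6 − 23 = -17 (mod 11).
    Reduce coefficients mod 11: 8·t ≡ 5 (mod 11).
    The inverse of 8 mod 11 is 7 (since 8·7 = 56 = 5·11 + 1), so t ≡ 7·5 = 35 ≡ 2 (mod 11).
    Then x = 23 + 140·2 = 303, valid modulo lcm(140, 11) = 1540: x ≡ 303 (mod 1540).
Verify against each original: 303 mod 4 = 3, 303 mod 5 = 3, 303 mod 7 = 2, 303 mod 11 = 6.

x ≡ 303 (mod 1540).


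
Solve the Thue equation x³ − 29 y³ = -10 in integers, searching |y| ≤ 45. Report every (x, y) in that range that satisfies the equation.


The equation is x³ - 29y³ = -10. For fixed y, x³ = 29·y³ − 10, so a solution requires the RHS to be a perfect cube.
Strategy: iterate y from -45 to 45, compute RHS = 29·y³ − 10, and check whether it is a (positive or negative) perfect cube.
Check small values of y:
  y = 0: RHS = -10 is not a perfect cube.
  y = 1: RHS = 19 is not a perfect cube.
  y = -1: RHS = -39 is not a perfect cube.
  y = 2: RHS = 222 is not a perfect cube.
  y = -2: RHS = -242 is not a perfect cube.
  y = 3: RHS = 773 is not a perfect cube.
  y = -3: RHS = -793 is not a perfect cube.
Continuing the search up to |y| = 45 finds no solutions either.
No (x, y) in the scanned range satisfies the equation.

No integer solutions with |y| ≤ 45.


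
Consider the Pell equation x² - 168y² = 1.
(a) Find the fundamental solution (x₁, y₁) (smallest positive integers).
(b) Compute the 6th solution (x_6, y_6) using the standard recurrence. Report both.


Step 1: Find the fundamental solution (x₁, y₁) of x² - 168y² = 1.
  Expand √168 as a continued fraction. a₀ = ⌊√168⌋ = 12; iterate m_{k+1} = d_k·a_k − m_k, d_{k+1} = (168 − m_{k+1}²)/d_k, a_{k+1} = ⌊(a₀ + m_{k+1})/d_{k+1}⌋ (starting m₀ = 0, d₀ = 1), with convergents p_k = a_k·p_{k-1} + p_{k-2}, q_k = a_k·q_{k-1} + q_{k-2} (p₋₁ = 1, q₋₁ = 0):
  k = 0: a₀ = 12; p₀/q₀ = 12/1; p₀² − 168·q₀² = 144 − 168 = -24.
  k = 1: m = 12, d = 24, a = ⌊(12 + 12)/24⌋ = 1; p/q = (1·12 + 1)/(1·1 + 0) = 13/1; p² − 168·q² = 169 − 168 = 1.
  The first convergent with p² − 168·q² = 1 gives the fundamental solution (x₁, y₁) = (13, 1).
Step 2: Apply the recurrence (x_{n+1}, y_{n+1}) = (x₁x_n + 168y₁y_n, x₁y_n + y₁x_n) repeatedly.
  From (x_1, y_1) = (13, 1): x_2 = 13·13 + 168·1·1 = 337; y_2 = 13·1 + 1·13 = 26.
  From (x_2, y_2) = (337, 26): x_3 = 13·337 + 168·1·26 = 8749; y_3 = 13·26 + 1·337 = 675.
  From (x_3, y_3) = (8749, 675): x_4 = 13·8749 + 168·1·675 = 227137; y_4 = 13·675 + 1·8749 = 17524.
  From (x_4, y_4) = (227137, 17524): x_5 = 13·227137 + 168·1·17524 = 5896813; y_5 = 13·17524 + 1·227137 = 454949.
  From (x_5, y_5) = (5896813, 454949): x_6 = 13·5896813 + 168·1·454949 = 153090001; y_6 = 13·454949 + 1·5896813 = 11811150.
Step 3: Verify x_6² - 168·y_6² = 23436548406180001 - 23436548406180000 = 1 (should be 1). ✓

(x_1, y_1) = (13, 1); (x_6, y_6) = (153090001, 11811150).


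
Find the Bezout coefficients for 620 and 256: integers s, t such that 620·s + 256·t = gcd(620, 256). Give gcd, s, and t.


Euclidean algorithm on (620, 256) — divide until remainder is 0:
  620 = 2 · 256 + 108
  256 = 2 · 108 + 40
  108 = 2 · 40 + 28
  40 = 1 · 28 + 12
  28 = 2 · 12 + 4
  12 = 3 · 4 + 0
gcd(620, 256) = 4.
Track Bezout coefficients alongside the remainders: start with r₀ = 620 = a·1 + b·0 (s = 1, t = 0) and r₁ = 256 = a·0 + b·1 (s = 0, t = 1); each new remainder r_{k+1} = r_{k-1} − q_k·r_k inherits s_{k+1} = s_{k-1} − q_k·s_k, t_{k+1} = t_{k-1} − q_k·t_k, so r_k = a·s_k + b·t_k at every step:
  q = 2: r = 108, s = 1 − 2·0 = 1, t = 0 − 2·1 = -2  (check: 620·1 + 256·(-2) = 108)
  q = 2: r = 40, s = 0 − 2·1 = -2, t = 1 − 2·(-2) = 5  (check: 620·(-2) + 256·5 = 40)
  q = 2: r = 28, s = 1 − 2·(-2) = 5, t = -2 − 2·5 = -12  (check: 620·5 + 256·(-12) = 28)
  q = 1: r = 12, s = -2 − 1·5 = -7, t = 5 − 1·(-12) = 17  (check: 620·(-7) + 256·17 = 12)
  q = 2: r = 4, s = 5 − 2·(-7) = 19, t = -12 − 2·17 = -46  (check: 620·19 + 256·(-46) = 4)
The row with r = 4 (the gcd) gives the Bezout coefficients s = 19, t = -46.
Result: 620 · (19) + 256 · (-46) = 4.

gcd(620, 256) = 4; s = 19, t = -46 (check: 620·19 + 256·(-46) = 4).


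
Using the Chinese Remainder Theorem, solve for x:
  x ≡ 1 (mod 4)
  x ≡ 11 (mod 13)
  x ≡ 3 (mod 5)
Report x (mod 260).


Moduli 4, 13, 5 are pairwise coprime; by CRT there is a unique solution modulo M = 4 · 13 · 5 = 260.
Solve pairwise, accumulating the modulus:
  Start with x ≡ 1 (mod 4).
  Combine with x ≡ 11 (mod 13): since gcd(4, 13) = 1, we get a unique residue mod 52.
    Write x = 1 + 4·t and substitute into x ≡ 11 (mod 13): 4·t ≡ 11 − 1 = 10 (mod 13).
    The inverse of 4 mod 13 is 10 (since 4·10 = 40 = 3·13 + 1), so t ≡ 10·10 = 100 ≡ 9 (mod 13).
    Then x = 1 + 4·9 = 37, valid modulo lcm(4, 13) = 52: x ≡ 37 (mod 52).
  Combine with x ≡ 3 (mod 5): since gcd(52, 5) = 1, we get a unique residue mod 260.
    Write x = 37 + 52·t and substitute into x ≡ 3 (mod 5): 52·t ≡ 3 − 37 = -34 (mod 5).
    Reduce coefficients mod 5: 2·t ≡ 1 (mod 5).
    The inverse of 2 mod 5 is 3 (since 2·3 = 6 = 1·5 + 1), so t ≡ 3·1 = 3 ≡ 3 (mod 5).
    Then x = 37 + 52·3 = 193, valid modulo lcm(52, 5) = 260: x ≡ 193 (mod 260).
Verify: 193 mod 4 = 1 ✓, 193 mod 13 = 11 ✓, 193 mod 5 = 3 ✓.

x ≡ 193 (mod 260).


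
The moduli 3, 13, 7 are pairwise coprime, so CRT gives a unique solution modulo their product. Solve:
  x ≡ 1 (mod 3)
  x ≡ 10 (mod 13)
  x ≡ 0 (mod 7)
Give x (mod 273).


Moduli 3, 13, 7 are pairwise coprime; by CRT there is a unique solution modulo M = 3 · 13 · 7 = 273.
Solve pairwise, accumulating the modulus:
  Start with x ≡ 1 (mod 3).
  Combine with x ≡ 10 (mod 13): since gcd(3, 13) = 1, we get a unique residue mod 39.
    Write x = 1 + 3·t and substitute into x ≡ 10 (mod 13): 3·t ≡ 10 − 1 = 9 (mod 13).
    The inverse of 3 mod 13 is 9 (since 3·9 = 27 = 2·13 + 1), so t ≡ 9·9 = 81 ≡ 3 (mod 13).
    Then x = 1 + 3·3 = 10, valid modulo lcm(3, 13) = 39: x ≡ 10 (mod 39).
  Combine with x ≡ 0 (mod 7): since gcd(39, 7) = 1, we get a unique residue mod 273.
    Write x = 10 + 39·t and substitute into x ≡ 0 (mod 7): 39·t ≡ 0 − 10 = -10 (mod 7).
    Reduce coefficients mod 7: 4·t ≡ 4 (mod 7).
    The inverse of 4 mod 7 is 2 (since 4·2 = 8 = 1·7 + 1), so t ≡ 2·4 = 8 ≡ 1 (mod 7).
    Then x = 10 + 39·1 = 49, valid modulo lcm(39, 7) = 273: x ≡ 49 (mod 273).
Verify: 49 mod 3 = 1 ✓, 49 mod 13 = 10 ✓, 49 mod 7 = 0 ✓.

x ≡ 49 (mod 273).


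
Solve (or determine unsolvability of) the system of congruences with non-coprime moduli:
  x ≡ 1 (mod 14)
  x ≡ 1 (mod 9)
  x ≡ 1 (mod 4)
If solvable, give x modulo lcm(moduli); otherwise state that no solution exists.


Moduli 14, 9, 4 are not pairwise coprime, so CRT works modulo lcm(m_i) when all pairwise compatibility conditions hold.
Pairwise compatibility: gcd(m_i, m_j) must divide a_i - a_j for every pair.
Merge one congruence at a time:
  Start: x ≡ 1 (mod 14).
  Combine with x ≡ 1 (mod 9): gcd(14, 9) = 1; 1 - 1 = 0, which IS divisible by 1, so compatible.
    Write x = 1 + 14·t and substitute into x ≡ 1 (mod 9): 14·t ≡ 1 − 1 = 0 (mod 9).
    Reduce coefficients mod 9: 5·t ≡ 0 (mod 9).
    The inverse of 5 mod 9 is 2 (since 5·2 = 10 = 1·9 + 1), so t ≡ 2·0 = 0 ≡ 0 (mod 9).
    Then x = 1 + 14·0 = 1, valid modulo lcm(14, 9) = 126: x ≡ 1 (mod 126).
  Combine with x ≡ 1 (mod 4): gcd(126, 4) = 2; 1 - 1 = 0, which IS divisible by 2, so compatible.
    Write x = 1 + 126·t and substitute into x ≡ 1 (mod 4): 126·t ≡ 1 − 1 = 0 (mod 4).
    Divide the congruence (and modulus) by g = 2: 63·t ≡ 0 (mod 2).
    Reduce coefficients mod 2: 1·t ≡ 0 (mod 2).
    So t ≡ 0 (mod 2).
    Then x = 1 + 126·0 = 1, valid modulo lcm(126, 4) = 252: x ≡ 1 (mod 252).
Verify: 1 mod 14 = 1, 1 mod 9 = 1, 1 mod 4 = 1.

x ≡ 1 (mod 252).


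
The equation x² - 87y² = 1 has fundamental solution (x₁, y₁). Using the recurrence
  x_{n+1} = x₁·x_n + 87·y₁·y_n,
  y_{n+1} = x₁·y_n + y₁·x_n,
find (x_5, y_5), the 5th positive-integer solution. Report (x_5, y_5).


Step 1: Find the fundamental solution (x₁, y₁) of x² - 87y² = 1.
  Expand √87 as a continued fraction. a₀ = ⌊√87⌋ = 9; iterate m_{k+1} = d_k·a_k − m_k, d_{k+1} = (87 − m_{k+1}²)/d_k, a_{k+1} = ⌊(a₀ + m_{k+1})/d_{k+1}⌋ (starting m₀ = 0, d₀ = 1), with convergents p_k = a_k·p_{k-1} + p_{k-2}, q_k = a_k·q_{k-1} + q_{k-2} (p₋₁ = 1, q₋₁ = 0):
  k = 0: a₀ = 9; p₀/q₀ = 9/1; p₀² − 87·q₀² = 81 − 87 = -6.
  k = 1: m = 9, d = 6, a = ⌊(9 + 9)/6⌋ = 3; p/q = (3·9 + 1)/(3·1 + 0) = 28/3; p² − 87·q² = 784 − 783 = 1.
  The first convergent with p² − 87·q² = 1 gives the fundamental solution (x₁, y₁) = (28, 3).
Step 2: Apply the recurrence (x_{n+1}, y_{n+1}) = (x₁x_n + 87y₁y_n, x₁y_n + y₁x_n) repeatedly.
  From (x_1, y_1) = (28, 3): x_2 = 28·28 + 87·3·3 = 1567; y_2 = 28·3 + 3·28 = 168.
  From (x_2, y_2) = (1567, 168): x_3 = 28·1567 + 87·3·168 = 87724; y_3 = 28·168 + 3·1567 = 9405.
  From (x_3, y_3) = (87724, 9405): x_4 = 28·87724 + 87·3·9405 = 4910977; y_4 = 28·9405 + 3·87724 = 526512.
  From (x_4, y_4) = (4910977, 526512): x_5 = 28·4910977 + 87·3·526512 = 274926988; y_5 = 28·526512 + 3·4910977 = 29475267.
Step 3: Verify x_5² - 87·y_5² = 75584848730752144 - 75584848730752143 = 1 (should be 1). ✓

(x_1, y_1) = (28, 3); (x_5, y_5) = (274926988, 29475267).


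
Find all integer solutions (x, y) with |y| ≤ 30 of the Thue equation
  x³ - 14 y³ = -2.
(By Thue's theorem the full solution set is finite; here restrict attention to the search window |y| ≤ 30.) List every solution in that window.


The equation is x³ - 14y³ = -2. For fixed y, x³ = 14·y³ − 2, so a solution requires the RHS to be a perfect cube.
Strategy: iterate y from -30 to 30, compute RHS = 14·y³ − 2, and check whether it is a (positive or negative) perfect cube.
Check small values of y:
  y = 0: RHS = -2 is not a perfect cube.
  y = 1: RHS = 12 is not a perfect cube.
  y = -1: RHS = -16 is not a perfect cube.
  y = 2: RHS = 110 is not a perfect cube.
  y = -2: RHS = -114 is not a perfect cube.
  y = 3: RHS = 376 is not a perfect cube.
  y = -3: RHS = -380 is not a perfect cube.
Continuing the search up to |y| = 30 finds no solutions either.
No (x, y) in the scanned range satisfies the equation.

No integer solutions with |y| ≤ 30.


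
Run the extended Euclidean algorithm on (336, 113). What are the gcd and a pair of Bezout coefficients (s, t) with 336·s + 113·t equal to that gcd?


Euclidean algorithm on (336, 113) — divide until remainder is 0:
  336 = 2 · 113 + 110
  113 = 1 · 110 + 3
  110 = 36 · 3 + 2
  3 = 1 · 2 + 1
  2 = 2 · 1 + 0
gcd(336, 113) = 1.
Track Bezout coefficients alongside the remainders: start with r₀ = 336 = a·1 + b·0 (s = 1, t = 0) and r₁ = 113 = a·0 + b·1 (s = 0, t = 1); each new remainder r_{k+1} = r_{k-1} − q_k·r_k inherits s_{k+1} = s_{k-1} − q_k·s_k, t_{k+1} = t_{k-1} − q_k·t_k, so r_k = a·s_k + b·t_k at every step:
  q = 2: r = 110, s = 1 − 2·0 = 1, t = 0 − 2·1 = -2  (check: 336·1 + 113·(-2) = 110)
  q = 1: r = 3, s = 0 − 1·1 = -1, t = 1 − 1·(-2) = 3  (check: 336·(-1) + 113·3 = 3)
  q = 36: r = 2, s = 1 − 36·(-1) = 37, t = -2 − 36·3 = -110  (check: 336·37 + 113·(-110) = 2)
  q = 1: r = 1, s = -1 − 1·37 = -38, t = 3 − 1·(-110) = 113  (check: 336·(-38) + 113·113 = 1)
The row with r = 1 (the gcd) gives the Bezout coefficients s = -38, t = 113.
Result: 336 · (-38) + 113 · (113) = 1.

gcd(336, 113) = 1; s = -38, t = 113 (check: 336·(-38) + 113·113 = 1).


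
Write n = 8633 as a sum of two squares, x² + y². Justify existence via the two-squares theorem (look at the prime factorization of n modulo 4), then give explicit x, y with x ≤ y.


Step 1: Factor n = 8633 = 89 · 97.
Step 2: Check the mod-4 condition on each prime factor: 89 ≡ 1 (mod 4), exponent 1; 97 ≡ 1 (mod 4), exponent 1.
All primes ≡ 3 (mod 4) appear to even exponent (or don't appear), so by the two-squares theorem n IS expressible as a sum of two squares.
Step 3: Build a representation. Here n = 89 · 97 is a product of primes ≡ 1 (mod 4). Each prime p ≡ 1 (mod 4) is itself a sum of two squares; find a² by testing p − a² for a perfect square:
  89: 89 − 1² = 88, 89 − 2² = 85, 89 − 3² = 80, 89 − 4² = 73, 89 − 5² = 64 = 8² ⇒ 89 = 5² + 8².
  97: 97 − 1² = 96, 97 − 2² = 93, 97 − 3² = 88, 97 − 4² = 81 = 9² ⇒ 97 = 4² + 9².
  Combine using the Brahmagupta–Fibonacci identity (a² + b²)(c² + d²) = (ac − bd)² + (ad + bc)² = (ac + bd)² + (ad − bc)²:
  89 · 97 = 8633: from (5² + 8²)(4² + 9²), take (5·4 − 8·9, 5·9 + 8·4) = (20 − 72, 45 + 32) = (-52, 77); dropping signs (only squares matter) gives (52, 77); check 52² + 77² = 2704 + 5929 = 8633 ✓.
Step 4: Order so x ≤ y and verify: 52² + 77² = 2704 + 5929 = 8633 = n. ✓

n = 8633 = 52² + 77² (one valid representation with x ≤ y).


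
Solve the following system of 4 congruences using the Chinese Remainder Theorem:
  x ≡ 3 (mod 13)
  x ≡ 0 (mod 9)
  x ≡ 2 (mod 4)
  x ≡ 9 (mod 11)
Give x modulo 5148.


Product of moduli M = 13 · 9 · 4 · 11 = 5148.
Merge one congruence at a time:
  Start: x ≡ 3 (mod 13).
  Combine with x ≡ 0 (mod 9); new modulus lcm = 117.
    Write x = 3 + 13·t and substitute into x ≡ 0 (mod 9): 13·t ≡ 0 − 3 = -3 (mod 9).
    Reduce coefficients mod 9: 4·t ≡ 6 (mod 9).
    The inverse of 4 mod 9 is 7 (since 4·7 = 28 = 3·9 + 1), so t ≡ 7·6 = 42 ≡ 6 (mod 9).
    Then x = 3 + 13·6 = 81, valid modulo lcm(13, 9) = 117: x ≡ 81 (mod 117).
  Combine with x ≡ 2 (mod 4); new modulus lcm = 468.
    Write x = 81 + 117·t and substitute into x ≡ 2 (mod 4): 117·t ≡ 2 − 81 = -79 (mod 4).
    Reduce coefficients mod 4: 1·t ≡ 1 (mod 4).
    So t ≡ 1 (mod 4).
    Then x = 81 + 117·1 = 198, valid modulo lcm(117, 4) = 468: x ≡ 198 (mod 468).
  Combine with x ≡ 9 (mod 11); new modulus lcm = 5148.
    Write x = 198 + 468·t and substitute into x ≡ 9 (mod 11): 468·t ≡ 9 − 198 = -189 (mod 11).
    Reduce coefficients mod 11: 6·t ≡ 9 (mod 11).
    The inverse of 6 mod 11 is 2 (since 6·2 = 12 = 1·11 + 1), so t ≡ 2·9 = 18 ≡ 7 (mod 11).
    Then x = 198 + 468·7 = 3474, valid modulo lcm(468, 11) = 5148: x ≡ 3474 (mod 5148).
Verify against each original: 3474 mod 13 = 3, 3474 mod 9 = 0, 3474 mod 4 = 2, 3474 mod 11 = 9.

x ≡ 3474 (mod 5148).


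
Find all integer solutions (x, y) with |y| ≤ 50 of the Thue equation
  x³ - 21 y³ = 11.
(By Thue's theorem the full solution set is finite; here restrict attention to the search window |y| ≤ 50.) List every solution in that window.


The equation is x³ - 21y³ = 11. For fixed y, x³ = 21·y³ + 11, so a solution requires the RHS to be a perfect cube.
Strategy: iterate y from -50 to 50, compute RHS = 21·y³ + 11, and check whether it is a (positive or negative) perfect cube.
Check small values of y:
  y = 0: RHS = 11 is not a perfect cube.
  y = 1: RHS = 32 is not a perfect cube.
  y = -1: RHS = -10 is not a perfect cube.
  y = 2: RHS = 179 is not a perfect cube.
  y = -2: RHS = -157 is not a perfect cube.
  y = 3: RHS = 578 is not a perfect cube.
  y = -3: RHS = -556 is not a perfect cube.
Continuing the search up to |y| = 50 finds no solutions either.
No (x, y) in the scanned range satisfies the equation.

No integer solutions with |y| ≤ 50.


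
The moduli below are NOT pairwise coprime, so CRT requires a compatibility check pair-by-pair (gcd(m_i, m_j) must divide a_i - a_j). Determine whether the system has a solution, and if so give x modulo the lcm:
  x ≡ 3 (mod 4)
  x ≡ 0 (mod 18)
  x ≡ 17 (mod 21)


Moduli 4, 18, 21 are not pairwise coprime, so CRT works modulo lcm(m_i) when all pairwise compatibility conditions hold.
Pairwise compatibility: gcd(m_i, m_j) must divide a_i - a_j for every pair.
Merge one congruence at a time:
  Start: x ≡ 3 (mod 4).
  Combine with x ≡ 0 (mod 18): gcd(4, 18) = 2, and 0 - 3 = -3 is NOT divisible by 2.
    ⇒ system is inconsistent (no integer solution).

No solution (the system is inconsistent).


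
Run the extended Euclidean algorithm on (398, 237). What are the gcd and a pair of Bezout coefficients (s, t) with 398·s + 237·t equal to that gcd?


Euclidean algorithm on (398, 237) — divide until remainder is 0:
  398 = 1 · 237 + 161
  237 = 1 · 161 + 76
  161 = 2 · 76 + 9
  76 = 8 · 9 + 4
  9 = 2 · 4 + 1
  4 = 4 · 1 + 0
gcd(398, 237) = 1.
Track Bezout coefficients alongside the remainders: start with r₀ = 398 = a·1 + b·0 (s = 1, t = 0) and r₁ = 237 = a·0 + b·1 (s = 0, t = 1); each new remainder r_{k+1} = r_{k-1} − q_k·r_k inherits s_{k+1} = s_{k-1} − q_k·s_k, t_{k+1} = t_{k-1} − q_k·t_k, so r_k = a·s_k + b·t_k at every step:
  q = 1: r = 161, s = 1 − 1·0 = 1, t = 0 − 1·1 = -1  (check: 398·1 + 237·(-1) = 161)
  q = 1: r = 76, s = 0 − 1·1 = -1, t = 1 − 1·(-1) = 2  (check: 398·(-1) + 237·2 = 76)
  q = 2: r = 9, s = 1 − 2·(-1) = 3, t = -1 − 2·2 = -5  (check: 398·3 + 237·(-5) = 9)
  q = 8: r = 4, s = -1 − 8·3 = -25, t = 2 − 8·(-5) = 42  (check: 398·(-25) + 237·42 = 4)
  q = 2: r = 1, s = 3 − 2·(-25) = 53, t = -5 − 2·42 = -89  (check: 398·53 + 237·(-89) = 1)
The row with r = 1 (the gcd) gives the Bezout coefficients s = 53, t = -89.
Result: 398 · (53) + 237 · (-89) = 1.

gcd(398, 237) = 1; s = 53, t = -89 (check: 398·53 + 237·(-89) = 1).


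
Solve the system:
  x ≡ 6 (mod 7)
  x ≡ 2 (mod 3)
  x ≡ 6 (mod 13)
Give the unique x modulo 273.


Moduli 7, 3, 13 are pairwise coprime; by CRT there is a unique solution modulo M = 7 · 3 · 13 = 273.
Solve pairwise, accumulating the modulus:
  Start with x ≡ 6 (mod 7).
  Combine with x ≡ 2 (mod 3): since gcd(7, 3) = 1, we get a unique residue mod 21.
    Write x = 6 + 7·t and substitute into x ≡ 2 (mod 3): 7·t ≡ 2 − 6 = -4 (mod 3).
    Reduce coefficients mod 3: 1·t ≡ 2 (mod 3).
    So t ≡ 2 (mod 3).
    Then x = 6 + 7·2 = 20, valid modulo lcm(7, 3) = 21: x ≡ 20 (mod 21).
  Combine with x ≡ 6 (mod 13): since gcd(21, 13) = 1, we get a unique residue mod 273.
    Write x = 20 + 21·t and substitute into x ≡ 6 (mod 13): 21·t ≡ 6 − 20 = -14 (mod 13).
    Reduce coefficients mod 13: 8·t ≡ 12 (mod 13).
    The inverse of 8 mod 13 is 5 (since 8·5 = 40 = 3·13 + 1), so t ≡ 5·12 = 60 ≡ 8 (mod 13).
    Then x = 20 + 21·8 = 188, valid modulo lcm(21, 13) = 273: x ≡ 188 (mod 273).
Verify: 188 mod 7 = 6 ✓, 188 mod 3 = 2 ✓, 188 mod 13 = 6 ✓.

x ≡ 188 (mod 273).


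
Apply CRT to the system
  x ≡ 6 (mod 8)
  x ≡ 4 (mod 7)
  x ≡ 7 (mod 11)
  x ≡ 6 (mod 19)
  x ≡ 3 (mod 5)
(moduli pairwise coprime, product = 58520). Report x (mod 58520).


Product of moduli M = 8 · 7 · 11 · 19 · 5 = 58520.
Merge one congruence at a time:
  Start: x ≡ 6 (mod 8).
  Combine with x ≡ 4 (mod 7); new modulus lcm = 56.
    Write x = 6 + 8·t and substitute into x ≡ 4 (mod 7): 8·t ≡ 4 − 6 = -2 (mod 7).
    Reduce coefficients mod 7: 1·t ≡ 5 (mod 7).
    So t ≡ 5 (mod 7).
    Then x = 6 + 8·5 = 46, valid modulo lcm(8, 7) = 56: x ≡ 46 (mod 56).
  Combine with x ≡ 7 (mod 11); new modulus lcm = 616.
    Write x = 46 + 56·t and substitute into x ≡ 7 (mod 11): 56·t ≡ 7 − 46 = -39 (mod 11).
    Reduce coefficients mod 11: 1·t ≡ 5 (mod 11).
    So t ≡ 5 (mod 11).
    Then x = 46 + 56·5 = 326, valid modulo lcm(56, 11) = 616: x ≡ 326 (mod 616).
  Combine with x ≡ 6 (mod 19); new modulus lcm = 11704.
    Write x = 326 + 616·t and substitute into x ≡ 6 (mod 19): 616·t ≡ 6 − 326 = -320 (mod 19).
    Reduce coefficients mod 19: 8·t ≡ 3 (mod 19).
    The inverse of 8 mod 19 is 12 (since 8·12 = 96 = 5·19 + 1), so t ≡ 12·3 = 36 ≡ 17 (mod 19).
    Then x = 326 + 616·17 = 10798, valid modulo lcm(616, 19) = 11704: x ≡ 10798 (mod 11704).
  Combine with x ≡ 3 (mod 5); new modulus lcm = 58520.
    Write x = 10798 + 11704·t and substitute into x ≡ 3 (mod 5): 11704·t ≡ 3 − 10798 = -10795 (mod 5).
    Reduce coefficients mod 5: 4·t ≡ 0 (mod 5).
    The inverse of 4 mod 5 is 4 (since 4·4 = 16 = 3·5 + 1), so t ≡ 4·0 = 0 ≡ 0 (mod 5).
    Then x = 10798 + 11704·0 = 10798, valid modulo lcm(11704, 5) = 58520: x ≡ 10798 (mod 58520).
Verify against each original: 10798 mod 8 = 6, 10798 mod 7 = 4, 10798 mod 11 = 7, 10798 mod 19 = 6, 10798 mod 5 = 3.

x ≡ 10798 (mod 58520).


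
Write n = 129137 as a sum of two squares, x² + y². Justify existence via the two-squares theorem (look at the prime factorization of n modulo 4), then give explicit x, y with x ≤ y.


Step 1: Factor n = 129137 = 29 · 61 · 73.
Step 2: Check the mod-4 condition on each prime factor: 29 ≡ 1 (mod 4), exponent 1; 61 ≡ 1 (mod 4), exponent 1; 73 ≡ 1 (mod 4), exponent 1.
All primes ≡ 3 (mod 4) appear to even exponent (or don't appear), so by the two-squares theorem n IS expressible as a sum of two squares.
Step 3: Build a representation. Here n = 29 · 61 · 73 is a product of primes ≡ 1 (mod 4). Each prime p ≡ 1 (mod 4) is itself a sum of two squares; find a² by testing p − a² for a perfect square:
  29: 29 − 1² = 28, 29 − 2² = 25 = 5² ⇒ 29 = 2² + 5².
  61: 61 − 1² = 60, 61 − 2² = 57, 61 − 3² = 52, 61 − 4² = 45, 61 − 5² = 36 = 6² ⇒ 61 = 5² + 6².
  73: 73 − 1² = 72, 73 − 2² = 69, 73 − 3² = 64 = 8² ⇒ 73 = 3² + 8².
  Combine using the Brahmagupta–Fibonacci identity (a² + b²)(c² + d²) = (ac − bd)² + (ad + bc)² = (ac + bd)² + (ad − bc)²:
  29 · 61 = 1769: from (2² + 5²)(5² + 6²), take (2·5 − 5·6, 2·6 + 5·5) = (10 − 30, 12 + 25) = (-20, 37); dropping signs (only squares matter) gives (20, 37); check 20² + 37² = 400 + 1369 = 1769 ✓.
  1769 · 73 = 129137: from (20² + 37²)(3² + 8²), take (20·3 − 37·8, 20·8 + 37·3) = (60 − 296, 160 + 111) = (-236, 271); dropping signs (only squares matter) gives (236, 271); check 236² + 271² = 55696 + 73441 = 129137 ✓.
Step 4: Order so x ≤ y and verify: 236² + 271² = 55696 + 73441 = 129137 = n. ✓

n = 129137 = 236² + 271² (one valid representation with x ≤ y).


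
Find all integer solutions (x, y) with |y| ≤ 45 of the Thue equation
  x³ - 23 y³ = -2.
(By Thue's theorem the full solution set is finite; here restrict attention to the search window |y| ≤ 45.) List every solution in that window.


The equation is x³ - 23y³ = -2. For fixed y, x³ = 23·y³ − 2, so a solution requires the RHS to be a perfect cube.
Strategy: iterate y from -45 to 45, compute RHS = 23·y³ − 2, and check whether it is a (positive or negative) perfect cube.
Check small values of y:
  y = 0: RHS = -2 is not a perfect cube.
  y = 1: RHS = 21 is not a perfect cube.
  y = -1: RHS = -25 is not a perfect cube.
  y = 2: RHS = 182 is not a perfect cube.
  y = -2: RHS = -186 is not a perfect cube.
  y = 3: RHS = 619 is not a perfect cube.
  y = -3: RHS = -623 is not a perfect cube.
Continuing the search up to |y| = 45 finds no solutions either.
No (x, y) in the scanned range satisfies the equation.

No integer solutions with |y| ≤ 45.


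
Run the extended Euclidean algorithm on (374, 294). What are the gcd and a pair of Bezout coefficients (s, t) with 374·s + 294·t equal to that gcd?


Euclidean algorithm on (374, 294) — divide until remainder is 0:
  374 = 1 · 294 + 80
  294 = 3 · 80 + 54
  80 = 1 · 54 + 26
  54 = 2 · 26 + 2
  26 = 13 · 2 + 0
gcd(374, 294) = 2.
Track Bezout coefficients alongside the remainders: start with r₀ = 374 = a·1 + b·0 (s = 1, t = 0) and r₁ = 294 = a·0 + b·1 (s = 0, t = 1); each new remainder r_{k+1} = r_{k-1} − q_k·r_k inherits s_{k+1} = s_{k-1} − q_k·s_k, t_{k+1} = t_{k-1} − q_k·t_k, so r_k = a·s_k + b·t_k at every step:
  q = 1: r = 80, s = 1 − 1·0 = 1, t = 0 − 1·1 = -1  (check: 374·1 + 294·(-1) = 80)
  q = 3: r = 54, s = 0 − 3·1 = -3, t = 1 − 3·(-1) = 4  (check: 374·(-3) + 294·4 = 54)
  q = 1: r = 26, s = 1 − 1·(-3) = 4, t = -1 − 1·4 = -5  (check: 374·4 + 294·(-5) = 26)
  q = 2: r = 2, s = -3 − 2·4 = -11, t = 4 − 2·(-5) = 14  (check: 374·(-11) + 294·14 = 2)
The row with r = 2 (the gcd) gives the Bezout coefficients s = -11, t = 14.
Result: 374 · (-11) + 294 · (14) = 2.

gcd(374, 294) = 2; s = -11, t = 14 (check: 374·(-11) + 294·14 = 2).


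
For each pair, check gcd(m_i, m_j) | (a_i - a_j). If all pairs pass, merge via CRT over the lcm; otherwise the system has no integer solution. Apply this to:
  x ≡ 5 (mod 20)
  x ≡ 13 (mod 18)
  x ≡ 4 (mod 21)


Moduli 20, 18, 21 are not pairwise coprime, so CRT works modulo lcm(m_i) when all pairwise compatibility conditions hold.
Pairwise compatibility: gcd(m_i, m_j) must divide a_i - a_j for every pair.
Merge one congruence at a time:
  Start: x ≡ 5 (mod 20).
  Combine with x ≡ 13 (mod 18): gcd(20, 18) = 2; 13 - 5 = 8, which IS divisible by 2, so compatible.
    Write x = 5 + 20·t and substitute into x ≡ 13 (mod 18): 20·t ≡ 13 − 5 = 8 (mod 18).
    Divide the congruence (and modulus) by g = 2: 10·t ≡ 4 (mod 9).
    Reduce coefficients mod 9: 1·t ≡ 4 (mod 9).
    So t ≡ 4 (mod 9).
    Then x = 5 + 20·4 = 85, valid modulo lcm(20, 18) = 180: x ≡ 85 (mod 180).
  Combine with x ≡ 4 (mod 21): gcd(180, 21) = 3; 4 - 85 = -81, which IS divisible by 3, so compatible.
    Write x = 85 + 180·t and substitute into x ≡ 4 (mod 21): 180·t ≡ 4 − 85 = -81 (mod 21).
    Divide the congruence (and modulus) by g = 3: 60·t ≡ -27 (mod 7).
    Reduce coefficients mod 7: 4·t ≡ 1 (mod 7).
    The inverse of 4 mod 7 is 2 (since 4·2 = 8 = 1·7 + 1), so t ≡ 2·1 = 2 ≡ 2 (mod 7).
    Then x = 85 + 180·2 = 445, valid modulo lcm(180, 21) = 1260: x ≡ 445 (mod 1260).
Verify: 445 mod 20 = 5, 445 mod 18 = 13, 445 mod 21 = 4.

x ≡ 445 (mod 1260).


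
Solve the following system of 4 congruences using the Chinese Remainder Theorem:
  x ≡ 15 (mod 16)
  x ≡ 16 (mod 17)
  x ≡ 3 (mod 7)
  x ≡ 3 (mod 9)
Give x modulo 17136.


Product of moduli M = 16 · 17 · 7 · 9 = 17136.
Merge one congruence at a time:
  Start: x ≡ 15 (mod 16).
  Combine with x ≡ 16 (mod 17); new modulus lcm = 272.
    Write x = 15 + 16·t and substitute into x ≡ 16 (mod 17): 16·t ≡ 16 − 15 = 1 (mod 17).
    The inverse of 16 mod 17 is 16 (since 16·16 = 256 = 15·17 + 1), so t ≡ 16·1 = 16 ≡ 16 (mod 17).
    Then x = 15 + 16·16 = 271, valid modulo lcm(16, 17) = 272: x ≡ 271 (mod 272).
  Combine with x ≡ 3 (mod 7); new modulus lcm = 1904.
    Write x = 271 + 272·t and substitute into x ≡ 3 (mod 7): 272·t ≡ 3 − 271 = -268 (mod 7).
    Reduce coefficients mod 7: 6·t ≡ 5 (mod 7).
    The inverse of 6 mod 7 is 6 (since 6·6 = 36 = 5·7 + 1), so t ≡ 6·5 = 30 ≡ 2 (mod 7).
    Then x = 271 + 272·2 = 815, valid modulo lcm(272, 7) = 1904: x ≡ 815 (mod 1904).
  Combine with x ≡ 3 (mod 9); new modulus lcm = 17136.
    Write x = 815 + 1904·t and substitute into x ≡ 3 (mod 9): 1904·t ≡ 3 − 815 = -812 (mod 9).
    Reduce coefficients mod 9: 5·t ≡ 7 (mod 9).
    The inverse of 5 mod 9 is 2 (since 5·2 = 10 = 1·9 + 1), so t ≡ 2·7 = 14 ≡ 5 (mod 9).
    Then x = 815 + 1904·5 = 10335, valid modulo lcm(1904, 9) = 17136: x ≡ 10335 (mod 17136).
Verify against each original: 10335 mod 16 = 15, 10335 mod 17 = 16, 10335 mod 7 = 3, 10335 mod 9 = 3.

x ≡ 10335 (mod 17136).


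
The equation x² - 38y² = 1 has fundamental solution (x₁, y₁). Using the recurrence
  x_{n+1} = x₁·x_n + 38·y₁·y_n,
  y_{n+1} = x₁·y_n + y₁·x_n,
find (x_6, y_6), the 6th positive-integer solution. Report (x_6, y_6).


Step 1: Find the fundamental solution (x₁, y₁) of x² - 38y² = 1.
  Expand √38 as a continued fraction. a₀ = ⌊√38⌋ = 6; iterate m_{k+1} = d_k·a_k − m_k, d_{k+1} = (38 − m_{k+1}²)/d_k, a_{k+1} = ⌊(a₀ + m_{k+1})/d_{k+1}⌋ (starting m₀ = 0, d₀ = 1), with convergents p_k = a_k·p_{k-1} + p_{k-2}, q_k = a_k·q_{k-1} + q_{k-2} (p₋₁ = 1, q₋₁ = 0):
  k = 0: a₀ = 6; p₀/q₀ = 6/1; p₀² − 38·q₀² = 36 − 38 = -2.
  k = 1: m = 6, d = 2, a = ⌊(6 + 6)/2⌋ = 6; p/q = (6·6 + 1)/(6·1 + 0) = 37/6; p² − 38·q² = 1369 − 1368 = 1.
  The first convergent with p² − 38·q² = 1 gives the fundamental solution (x₁, y₁) = (37, 6).
Step 2: Apply the recurrence (x_{n+1}, y_{n+1}) = (x₁x_n + 38y₁y_n, x₁y_n + y₁x_n) repeatedly.
  From (x_1, y_1) = (37, 6): x_2 = 37·37 + 38·6·6 = 2737; y_2 = 37·6 + 6·37 = 444.
  From (x_2, y_2) = (2737, 444): x_3 = 37·2737 + 38·6·444 = 202501; y_3 = 37·444 + 6·2737 = 32850.
  From (x_3, y_3) = (202501, 32850): x_4 = 37·202501 + 38·6·32850 = 14982337; y_4 = 37·32850 + 6·202501 = 2430456.
  From (x_4, y_4) = (14982337, 2430456): x_5 = 37·14982337 + 38·6·2430456 = 1108490437; y_5 = 37·2430456 + 6·14982337 = 179820894.
  From (x_5, y_5) = (1108490437, 179820894): x_6 = 37·1108490437 + 38·6·179820894 = 82013310001; y_6 = 37·179820894 + 6·1108490437 = 13304315700.
Step 3: Verify x_6² - 38·y_6² = 6726183017320126620001 - 6726183017320126620000 = 1 (should be 1). ✓

(x_1, y_1) = (37, 6); (x_6, y_6) = (82013310001, 13304315700).


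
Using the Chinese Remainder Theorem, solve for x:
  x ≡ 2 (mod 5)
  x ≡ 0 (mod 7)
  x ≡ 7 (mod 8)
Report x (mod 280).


Moduli 5, 7, 8 are pairwise coprime; by CRT there is a unique solution modulo M = 5 · 7 · 8 = 280.
Solve pairwise, accumulating the modulus:
  Start with x ≡ 2 (mod 5).
  Combine with x ≡ 0 (mod 7): since gcd(5, 7) = 1, we get a unique residue mod 35.
    Write x = 2 + 5·t and substitute into x ≡ 0 (mod 7): 5·t ≡ 0 − 2 = -2 (mod 7).
    Reduce coefficients mod 7: 5·t ≡ 5 (mod 7).
    The inverse of 5 mod 7 is 3 (since 5·3 = 15 = 2·7 + 1), so t ≡ 3·5 = 15 ≡ 1 (mod 7).
    Then x = 2 + 5·1 = 7, valid modulo lcm(5, 7) = 35: x ≡ 7 (mod 35).
  Combine with x ≡ 7 (mod 8): since gcd(35, 8) = 1, we get a unique residue mod 280.
    Write x = 7 + 35·t and substitute into x ≡ 7 (mod 8): 35·t ≡ 7 − 7 = 0 (mod 8).
    Reduce coefficients mod 8: 3·t ≡ 0 (mod 8).
    The inverse of 3 mod 8 is 3 (since 3·3 = 9 = 1·8 + 1), so t ≡ 3·0 = 0 ≡ 0 (mod 8).
    Then x = 7 + 35·0 = 7, valid modulo lcm(35, 8) = 280: x ≡ 7 (mod 280).
Verify: 7 mod 5 = 2 ✓, 7 mod 7 = 0 ✓, 7 mod 8 = 7 ✓.

x ≡ 7 (mod 280).


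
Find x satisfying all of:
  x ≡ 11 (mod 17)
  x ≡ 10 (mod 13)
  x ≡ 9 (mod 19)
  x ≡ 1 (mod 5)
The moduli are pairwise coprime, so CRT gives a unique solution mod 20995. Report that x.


Product of moduli M = 17 · 13 · 19 · 5 = 20995.
Merge one congruence at a time:
  Start: x ≡ 11 (mod 17).
  Combine with x ≡ 10 (mod 13); new modulus lcm = 221.
    Write x = 11 + 17·t and substitute into x ≡ 10 (mod 13): 17·t ≡ 10 − 11 = -1 (mod 13).
    Reduce coefficients mod 13: 4·t ≡ 12 (mod 13).
    The inverse of 4 mod 13 is 10 (since 4·10 = 40 = 3·13 + 1), so t ≡ 10·12 = 120 ≡ 3 (mod 13).
    Then x = 11 + 17·3 = 62, valid modulo lcm(17, 13) = 221: x ≡ 62 (mod 221).
  Combine with x ≡ 9 (mod 19); new modulus lcm = 4199.
    Write x = 62 + 221·t and substitute into x ≡ 9 (mod 19): 221·t ≡ 9 − 62 = -53 (mod 19).
    Reduce coefficients mod 19: 12·t ≡ 4 (mod 19).
    The inverse of 12 mod 19 is 8 (since 12·8 = 96 = 5·19 + 1), so t ≡ 8·4 = 32 ≡ 13 (mod 19).
    Then x = 62 + 221·13 = 2935, valid modulo lcm(221, 19) = 4199: x ≡ 2935 (mod 4199).
  Combine with x ≡ 1 (mod 5); new modulus lcm = 20995.
    Write x = 2935 + 4199·t and substitute into x ≡ 1 (mod 5): 4199·t ≡ 1 − 2935 = -2934 (mod 5).
    Reduce coefficients mod 5: 4·t ≡ 1 (mod 5).
    The inverse of 4 mod 5 is 4 (since 4·4 = 16 = 3·5 + 1), so t ≡ 4·1 = 4 ≡ 4 (mod 5).
    Then x = 2935 + 4199·4 = 19731, valid modulo lcm(4199, 5) = 20995: x ≡ 19731 (mod 20995).
Verify against each original: 19731 mod 17 = 11, 19731 mod 13 = 10, 19731 mod 19 = 9, 19731 mod 5 = 1.

x ≡ 19731 (mod 20995).


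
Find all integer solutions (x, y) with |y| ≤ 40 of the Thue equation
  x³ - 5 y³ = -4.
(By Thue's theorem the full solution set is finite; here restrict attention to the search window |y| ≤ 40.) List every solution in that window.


The equation is x³ - 5y³ = -4. For fixed y, x³ = 5·y³ − 4, so a solution requires the RHS to be a perfect cube.
Strategy: iterate y from -40 to 40, compute RHS = 5·y³ − 4, and check whether it is a (positive or negative) perfect cube.
Check small values of y:
  y = 0: RHS = -4 is not a perfect cube.
  y = 1: RHS = 1 = (1)³ ⇒ x = 1 works.
  y = -1: RHS = -9 is not a perfect cube.
  y = 2: RHS = 36 is not a perfect cube.
  y = -2: RHS = -44 is not a perfect cube.
  y = 3: RHS = 131 is not a perfect cube.
  y = -3: RHS = -139 is not a perfect cube.
Continuing the search up to |y| = 40 finds no further solutions beyond those listed.
Collected solutions: (1, 1).

Solutions (with |y| ≤ 40): (1, 1).


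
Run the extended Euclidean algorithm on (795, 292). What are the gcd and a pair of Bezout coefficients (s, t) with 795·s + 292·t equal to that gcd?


Euclidean algorithm on (795, 292) — divide until remainder is 0:
  795 = 2 · 292 + 211
  292 = 1 · 211 + 81
  211 = 2 · 81 + 49
  81 = 1 · 49 + 32
  49 = 1 · 32 + 17
  32 = 1 · 17 + 15
  17 = 1 · 15 + 2
  15 = 7 · 2 + 1
  2 = 2 · 1 + 0
gcd(795, 292) = 1.
Track Bezout coefficients alongside the remainders: start with r₀ = 795 = a·1 + b·0 (s = 1, t = 0) and r₁ = 292 = a·0 + b·1 (s = 0, t = 1); each new remainder r_{k+1} = r_{k-1} − q_k·r_k inherits s_{k+1} = s_{k-1} − q_k·s_k, t_{k+1} = t_{k-1} − q_k·t_k, so r_k = a·s_k + b·t_k at every step:
  q = 2: r = 211, s = 1 − 2·0 = 1, t = 0 − 2·1 = -2  (check: 795·1 + 292·(-2) = 211)
  q = 1: r = 81, s = 0 − 1·1 = -1, t = 1 − 1·(-2) = 3  (check: 795·(-1) + 292·3 = 81)
  q = 2: r = 49, s = 1 − 2·(-1) = 3, t = -2 − 2·3 = -8  (check: 795·3 + 292·(-8) = 49)
  q = 1: r = 32, s = -1 − 1·3 = -4, t = 3 − 1·(-8) = 11  (check: 795·(-4) + 292·11 = 32)
  q = 1: r = 17, s = 3 − 1·(-4) = 7, t = -8 − 1·11 = -19  (check: 795·7 + 292·(-19) = 17)
  q = 1: r = 15, s = -4 − 1·7 = -11, t = 11 − 1·(-19) = 30  (check: 795·(-11) + 292·30 = 15)
  q = 1: r = 2, s = 7 − 1·(-11) = 18, t = -19 − 1·30 = -49  (check: 795·18 + 292·(-49) = 2)
  q = 7: r = 1, s = -11 − 7·18 = -137, t = 30 − 7·(-49) = 373  (check: 795·(-137) + 292·373 = 1)
The row with r = 1 (the gcd) gives the Bezout coefficients s = -137, t = 373.
Result: 795 · (-137) + 292 · (373) = 1.

gcd(795, 292) = 1; s = -137, t = 373 (check: 795·(-137) + 292·373 = 1).
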